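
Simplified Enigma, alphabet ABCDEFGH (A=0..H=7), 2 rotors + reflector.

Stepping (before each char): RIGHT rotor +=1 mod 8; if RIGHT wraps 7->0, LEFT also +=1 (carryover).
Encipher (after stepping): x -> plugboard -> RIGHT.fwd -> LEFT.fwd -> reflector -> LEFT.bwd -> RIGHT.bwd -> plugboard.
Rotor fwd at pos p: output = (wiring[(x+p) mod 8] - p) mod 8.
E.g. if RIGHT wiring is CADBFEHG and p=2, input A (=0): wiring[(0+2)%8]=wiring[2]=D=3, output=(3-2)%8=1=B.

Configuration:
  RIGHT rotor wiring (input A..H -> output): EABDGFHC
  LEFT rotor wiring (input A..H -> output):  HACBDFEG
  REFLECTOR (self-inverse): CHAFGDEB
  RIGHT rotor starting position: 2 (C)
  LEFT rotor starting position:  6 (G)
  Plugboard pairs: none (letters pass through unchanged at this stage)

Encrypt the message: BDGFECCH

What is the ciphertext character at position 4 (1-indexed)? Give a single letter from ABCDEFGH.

Char 1 ('B'): step: R->3, L=6; B->plug->B->R->D->L->C->refl->A->L'->B->R'->F->plug->F
Char 2 ('D'): step: R->4, L=6; D->plug->D->R->G->L->F->refl->D->L'->F->R'->G->plug->G
Char 3 ('G'): step: R->5, L=6; G->plug->G->R->G->L->F->refl->D->L'->F->R'->C->plug->C
Char 4 ('F'): step: R->6, L=6; F->plug->F->R->F->L->D->refl->F->L'->G->R'->C->plug->C

C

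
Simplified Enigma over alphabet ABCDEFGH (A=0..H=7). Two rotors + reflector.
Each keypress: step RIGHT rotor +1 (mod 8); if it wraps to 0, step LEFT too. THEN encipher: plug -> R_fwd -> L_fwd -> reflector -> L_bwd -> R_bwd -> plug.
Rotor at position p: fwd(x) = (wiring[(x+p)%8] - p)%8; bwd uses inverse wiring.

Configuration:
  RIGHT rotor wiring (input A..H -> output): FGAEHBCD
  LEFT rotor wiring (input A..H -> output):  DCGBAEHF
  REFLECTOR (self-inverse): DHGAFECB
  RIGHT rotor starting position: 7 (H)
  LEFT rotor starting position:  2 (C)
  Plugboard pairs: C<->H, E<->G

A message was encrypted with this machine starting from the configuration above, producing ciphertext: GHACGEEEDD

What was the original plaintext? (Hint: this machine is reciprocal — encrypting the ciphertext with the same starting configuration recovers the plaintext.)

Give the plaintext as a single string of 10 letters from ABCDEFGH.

Answer: AFBDABCBCA

Derivation:
Char 1 ('G'): step: R->0, L->3 (L advanced); G->plug->E->R->H->L->D->refl->A->L'->F->R'->A->plug->A
Char 2 ('H'): step: R->1, L=3; H->plug->C->R->D->L->E->refl->F->L'->B->R'->F->plug->F
Char 3 ('A'): step: R->2, L=3; A->plug->A->R->G->L->H->refl->B->L'->C->R'->B->plug->B
Char 4 ('C'): step: R->3, L=3; C->plug->H->R->F->L->A->refl->D->L'->H->R'->D->plug->D
Char 5 ('G'): step: R->4, L=3; G->plug->E->R->B->L->F->refl->E->L'->D->R'->A->plug->A
Char 6 ('E'): step: R->5, L=3; E->plug->G->R->H->L->D->refl->A->L'->F->R'->B->plug->B
Char 7 ('E'): step: R->6, L=3; E->plug->G->R->B->L->F->refl->E->L'->D->R'->H->plug->C
Char 8 ('E'): step: R->7, L=3; E->plug->G->R->C->L->B->refl->H->L'->G->R'->B->plug->B
Char 9 ('D'): step: R->0, L->4 (L advanced); D->plug->D->R->E->L->H->refl->B->L'->D->R'->H->plug->C
Char 10 ('D'): step: R->1, L=4; D->plug->D->R->G->L->C->refl->G->L'->F->R'->A->plug->A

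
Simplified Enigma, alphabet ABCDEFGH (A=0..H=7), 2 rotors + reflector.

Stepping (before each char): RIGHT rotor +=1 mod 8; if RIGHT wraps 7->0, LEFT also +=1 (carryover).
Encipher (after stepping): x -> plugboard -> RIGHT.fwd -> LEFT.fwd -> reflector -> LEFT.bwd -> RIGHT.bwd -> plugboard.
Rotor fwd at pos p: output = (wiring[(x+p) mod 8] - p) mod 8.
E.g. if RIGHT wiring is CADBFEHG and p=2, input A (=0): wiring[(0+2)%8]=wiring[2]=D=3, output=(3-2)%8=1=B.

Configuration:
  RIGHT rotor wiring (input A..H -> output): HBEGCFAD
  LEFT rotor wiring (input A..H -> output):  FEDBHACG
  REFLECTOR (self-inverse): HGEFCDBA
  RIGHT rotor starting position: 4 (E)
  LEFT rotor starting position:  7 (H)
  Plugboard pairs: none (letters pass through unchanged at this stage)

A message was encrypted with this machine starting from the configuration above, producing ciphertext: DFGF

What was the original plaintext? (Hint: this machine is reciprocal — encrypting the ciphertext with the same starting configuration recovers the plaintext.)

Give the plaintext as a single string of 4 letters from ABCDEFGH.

Answer: FBHC

Derivation:
Char 1 ('D'): step: R->5, L=7; D->plug->D->R->C->L->F->refl->D->L'->H->R'->F->plug->F
Char 2 ('F'): step: R->6, L=7; F->plug->F->R->A->L->H->refl->A->L'->F->R'->B->plug->B
Char 3 ('G'): step: R->7, L=7; G->plug->G->R->G->L->B->refl->G->L'->B->R'->H->plug->H
Char 4 ('F'): step: R->0, L->0 (L advanced); F->plug->F->R->F->L->A->refl->H->L'->E->R'->C->plug->C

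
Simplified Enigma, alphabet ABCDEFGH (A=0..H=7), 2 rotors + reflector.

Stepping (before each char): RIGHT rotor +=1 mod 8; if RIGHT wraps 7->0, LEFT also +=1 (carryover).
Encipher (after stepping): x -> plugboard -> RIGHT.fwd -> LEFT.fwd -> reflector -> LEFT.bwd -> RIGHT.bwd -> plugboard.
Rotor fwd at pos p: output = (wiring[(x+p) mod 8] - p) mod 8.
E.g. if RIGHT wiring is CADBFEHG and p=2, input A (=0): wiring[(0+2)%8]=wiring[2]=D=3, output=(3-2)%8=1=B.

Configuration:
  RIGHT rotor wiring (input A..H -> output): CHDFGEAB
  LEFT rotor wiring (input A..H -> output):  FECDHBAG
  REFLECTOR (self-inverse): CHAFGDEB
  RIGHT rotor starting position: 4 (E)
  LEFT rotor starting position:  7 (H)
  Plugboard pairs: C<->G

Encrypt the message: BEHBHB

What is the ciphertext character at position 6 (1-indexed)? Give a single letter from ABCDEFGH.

Char 1 ('B'): step: R->5, L=7; B->plug->B->R->D->L->D->refl->F->L'->C->R'->E->plug->E
Char 2 ('E'): step: R->6, L=7; E->plug->E->R->F->L->A->refl->C->L'->G->R'->H->plug->H
Char 3 ('H'): step: R->7, L=7; H->plug->H->R->B->L->G->refl->E->L'->E->R'->D->plug->D
Char 4 ('B'): step: R->0, L->0 (L advanced); B->plug->B->R->H->L->G->refl->E->L'->B->R'->H->plug->H
Char 5 ('H'): step: R->1, L=0; H->plug->H->R->B->L->E->refl->G->L'->H->R'->F->plug->F
Char 6 ('B'): step: R->2, L=0; B->plug->B->R->D->L->D->refl->F->L'->A->R'->G->plug->C

C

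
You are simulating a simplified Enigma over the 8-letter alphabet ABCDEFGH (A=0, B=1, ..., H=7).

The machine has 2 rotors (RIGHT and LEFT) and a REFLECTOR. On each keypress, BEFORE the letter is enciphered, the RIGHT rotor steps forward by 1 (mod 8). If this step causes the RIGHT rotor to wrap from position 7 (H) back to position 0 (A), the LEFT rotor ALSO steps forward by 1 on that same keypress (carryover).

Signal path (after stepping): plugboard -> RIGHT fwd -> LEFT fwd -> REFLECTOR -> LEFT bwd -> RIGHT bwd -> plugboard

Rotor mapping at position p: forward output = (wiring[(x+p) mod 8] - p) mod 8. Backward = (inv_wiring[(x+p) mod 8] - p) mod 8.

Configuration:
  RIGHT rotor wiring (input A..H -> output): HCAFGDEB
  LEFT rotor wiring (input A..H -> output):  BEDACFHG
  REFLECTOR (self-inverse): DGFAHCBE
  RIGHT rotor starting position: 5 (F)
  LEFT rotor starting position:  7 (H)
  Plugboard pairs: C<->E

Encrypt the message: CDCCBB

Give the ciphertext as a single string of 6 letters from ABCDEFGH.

Answer: EAHFCA

Derivation:
Char 1 ('C'): step: R->6, L=7; C->plug->E->R->C->L->F->refl->C->L'->B->R'->C->plug->E
Char 2 ('D'): step: R->7, L=7; D->plug->D->R->B->L->C->refl->F->L'->C->R'->A->plug->A
Char 3 ('C'): step: R->0, L->0 (L advanced); C->plug->E->R->G->L->H->refl->E->L'->B->R'->H->plug->H
Char 4 ('C'): step: R->1, L=0; C->plug->E->R->C->L->D->refl->A->L'->D->R'->F->plug->F
Char 5 ('B'): step: R->2, L=0; B->plug->B->R->D->L->A->refl->D->L'->C->R'->E->plug->C
Char 6 ('B'): step: R->3, L=0; B->plug->B->R->D->L->A->refl->D->L'->C->R'->A->plug->A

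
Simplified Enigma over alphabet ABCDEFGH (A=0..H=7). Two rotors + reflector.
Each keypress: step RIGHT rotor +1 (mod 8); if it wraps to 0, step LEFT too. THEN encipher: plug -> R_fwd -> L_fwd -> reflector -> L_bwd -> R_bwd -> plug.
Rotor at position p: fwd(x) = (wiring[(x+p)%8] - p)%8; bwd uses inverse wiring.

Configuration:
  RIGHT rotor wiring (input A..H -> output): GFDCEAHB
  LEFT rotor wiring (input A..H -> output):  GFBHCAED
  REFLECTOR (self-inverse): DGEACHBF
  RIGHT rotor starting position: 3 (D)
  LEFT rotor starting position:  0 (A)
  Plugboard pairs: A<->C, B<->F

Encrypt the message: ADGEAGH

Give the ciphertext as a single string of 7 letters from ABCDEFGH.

Char 1 ('A'): step: R->4, L=0; A->plug->C->R->D->L->H->refl->F->L'->B->R'->F->plug->B
Char 2 ('D'): step: R->5, L=0; D->plug->D->R->B->L->F->refl->H->L'->D->R'->A->plug->C
Char 3 ('G'): step: R->6, L=0; G->plug->G->R->G->L->E->refl->C->L'->E->R'->F->plug->B
Char 4 ('E'): step: R->7, L=0; E->plug->E->R->D->L->H->refl->F->L'->B->R'->G->plug->G
Char 5 ('A'): step: R->0, L->1 (L advanced); A->plug->C->R->D->L->B->refl->G->L'->C->R'->D->plug->D
Char 6 ('G'): step: R->1, L=1; G->plug->G->R->A->L->E->refl->C->L'->G->R'->F->plug->B
Char 7 ('H'): step: R->2, L=1; H->plug->H->R->D->L->B->refl->G->L'->C->R'->C->plug->A

Answer: BCBGDBA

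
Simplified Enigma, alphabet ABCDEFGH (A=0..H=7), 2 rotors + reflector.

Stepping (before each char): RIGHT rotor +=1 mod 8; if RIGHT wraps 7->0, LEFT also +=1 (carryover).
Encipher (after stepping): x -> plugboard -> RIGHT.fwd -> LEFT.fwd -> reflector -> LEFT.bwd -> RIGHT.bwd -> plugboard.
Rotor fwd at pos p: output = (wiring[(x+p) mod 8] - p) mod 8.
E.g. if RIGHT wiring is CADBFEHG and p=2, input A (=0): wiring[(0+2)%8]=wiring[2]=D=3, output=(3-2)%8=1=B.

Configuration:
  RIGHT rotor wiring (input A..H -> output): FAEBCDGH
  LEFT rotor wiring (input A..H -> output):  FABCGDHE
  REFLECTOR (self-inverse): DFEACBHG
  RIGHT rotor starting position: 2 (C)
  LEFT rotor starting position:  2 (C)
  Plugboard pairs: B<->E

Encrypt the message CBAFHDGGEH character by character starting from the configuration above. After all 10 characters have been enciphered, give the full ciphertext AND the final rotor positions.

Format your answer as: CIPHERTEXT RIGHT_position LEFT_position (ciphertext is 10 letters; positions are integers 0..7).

Char 1 ('C'): step: R->3, L=2; C->plug->C->R->A->L->H->refl->G->L'->H->R'->B->plug->E
Char 2 ('B'): step: R->4, L=2; B->plug->E->R->B->L->A->refl->D->L'->G->R'->A->plug->A
Char 3 ('A'): step: R->5, L=2; A->plug->A->R->G->L->D->refl->A->L'->B->R'->B->plug->E
Char 4 ('F'): step: R->6, L=2; F->plug->F->R->D->L->B->refl->F->L'->E->R'->G->plug->G
Char 5 ('H'): step: R->7, L=2; H->plug->H->R->H->L->G->refl->H->L'->A->R'->A->plug->A
Char 6 ('D'): step: R->0, L->3 (L advanced); D->plug->D->R->B->L->D->refl->A->L'->C->R'->E->plug->B
Char 7 ('G'): step: R->1, L=3; G->plug->G->R->G->L->F->refl->B->L'->E->R'->H->plug->H
Char 8 ('G'): step: R->2, L=3; G->plug->G->R->D->L->E->refl->C->L'->F->R'->F->plug->F
Char 9 ('E'): step: R->3, L=3; E->plug->B->R->H->L->G->refl->H->L'->A->R'->C->plug->C
Char 10 ('H'): step: R->4, L=3; H->plug->H->R->F->L->C->refl->E->L'->D->R'->D->plug->D
Final: ciphertext=EAEGABHFCD, RIGHT=4, LEFT=3

Answer: EAEGABHFCD 4 3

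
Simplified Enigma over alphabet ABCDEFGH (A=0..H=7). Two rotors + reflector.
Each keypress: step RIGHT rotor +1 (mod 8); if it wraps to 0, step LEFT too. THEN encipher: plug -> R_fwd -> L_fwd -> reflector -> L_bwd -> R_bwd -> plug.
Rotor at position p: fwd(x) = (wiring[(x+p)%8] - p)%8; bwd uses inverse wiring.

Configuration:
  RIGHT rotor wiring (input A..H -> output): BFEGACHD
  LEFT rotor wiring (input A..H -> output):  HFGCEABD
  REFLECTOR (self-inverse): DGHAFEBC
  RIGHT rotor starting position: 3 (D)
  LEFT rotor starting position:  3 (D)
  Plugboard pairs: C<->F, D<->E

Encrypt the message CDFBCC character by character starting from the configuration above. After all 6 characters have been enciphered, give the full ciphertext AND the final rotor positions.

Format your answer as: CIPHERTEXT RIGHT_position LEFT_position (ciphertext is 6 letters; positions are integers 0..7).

Char 1 ('C'): step: R->4, L=3; C->plug->F->R->B->L->B->refl->G->L'->D->R'->C->plug->F
Char 2 ('D'): step: R->5, L=3; D->plug->E->R->A->L->H->refl->C->L'->G->R'->C->plug->F
Char 3 ('F'): step: R->6, L=3; F->plug->C->R->D->L->G->refl->B->L'->B->R'->A->plug->A
Char 4 ('B'): step: R->7, L=3; B->plug->B->R->C->L->F->refl->E->L'->F->R'->D->plug->E
Char 5 ('C'): step: R->0, L->4 (L advanced); C->plug->F->R->C->L->F->refl->E->L'->B->R'->A->plug->A
Char 6 ('C'): step: R->1, L=4; C->plug->F->R->G->L->C->refl->H->L'->D->R'->B->plug->B
Final: ciphertext=FFAEAB, RIGHT=1, LEFT=4

Answer: FFAEAB 1 4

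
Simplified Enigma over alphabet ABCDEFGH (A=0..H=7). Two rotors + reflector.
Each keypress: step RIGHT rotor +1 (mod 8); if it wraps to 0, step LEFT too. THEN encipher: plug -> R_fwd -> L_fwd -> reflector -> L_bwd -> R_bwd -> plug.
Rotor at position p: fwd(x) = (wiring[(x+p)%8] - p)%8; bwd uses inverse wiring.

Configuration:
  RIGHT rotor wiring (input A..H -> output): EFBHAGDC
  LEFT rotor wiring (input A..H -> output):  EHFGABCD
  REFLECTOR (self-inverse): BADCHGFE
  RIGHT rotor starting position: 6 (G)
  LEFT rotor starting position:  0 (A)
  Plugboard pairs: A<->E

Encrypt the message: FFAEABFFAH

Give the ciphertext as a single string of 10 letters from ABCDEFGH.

Char 1 ('F'): step: R->7, L=0; F->plug->F->R->B->L->H->refl->E->L'->A->R'->E->plug->A
Char 2 ('F'): step: R->0, L->1 (L advanced); F->plug->F->R->G->L->C->refl->D->L'->H->R'->D->plug->D
Char 3 ('A'): step: R->1, L=1; A->plug->E->R->F->L->B->refl->A->L'->E->R'->A->plug->E
Char 4 ('E'): step: R->2, L=1; E->plug->A->R->H->L->D->refl->C->L'->G->R'->C->plug->C
Char 5 ('A'): step: R->3, L=1; A->plug->E->R->H->L->D->refl->C->L'->G->R'->H->plug->H
Char 6 ('B'): step: R->4, L=1; B->plug->B->R->C->L->F->refl->G->L'->A->R'->E->plug->A
Char 7 ('F'): step: R->5, L=1; F->plug->F->R->E->L->A->refl->B->L'->F->R'->C->plug->C
Char 8 ('F'): step: R->6, L=1; F->plug->F->R->B->L->E->refl->H->L'->D->R'->E->plug->A
Char 9 ('A'): step: R->7, L=1; A->plug->E->R->A->L->G->refl->F->L'->C->R'->D->plug->D
Char 10 ('H'): step: R->0, L->2 (L advanced); H->plug->H->R->C->L->G->refl->F->L'->H->R'->D->plug->D

Answer: ADECHACADD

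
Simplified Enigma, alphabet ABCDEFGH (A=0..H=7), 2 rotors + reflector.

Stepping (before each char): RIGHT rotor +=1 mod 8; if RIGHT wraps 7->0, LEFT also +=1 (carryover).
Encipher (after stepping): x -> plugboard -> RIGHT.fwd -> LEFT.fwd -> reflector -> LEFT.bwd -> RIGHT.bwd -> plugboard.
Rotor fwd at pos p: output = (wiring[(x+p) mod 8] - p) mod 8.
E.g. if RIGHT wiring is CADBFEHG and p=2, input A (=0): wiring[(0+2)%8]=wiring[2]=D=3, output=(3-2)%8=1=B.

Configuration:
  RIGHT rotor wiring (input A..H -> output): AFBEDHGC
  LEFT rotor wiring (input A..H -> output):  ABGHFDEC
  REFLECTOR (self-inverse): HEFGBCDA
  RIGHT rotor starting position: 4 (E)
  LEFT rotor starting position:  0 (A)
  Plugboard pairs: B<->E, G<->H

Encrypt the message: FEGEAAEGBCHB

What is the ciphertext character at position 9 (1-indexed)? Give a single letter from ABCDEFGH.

Char 1 ('F'): step: R->5, L=0; F->plug->F->R->E->L->F->refl->C->L'->H->R'->G->plug->H
Char 2 ('E'): step: R->6, L=0; E->plug->B->R->E->L->F->refl->C->L'->H->R'->D->plug->D
Char 3 ('G'): step: R->7, L=0; G->plug->H->R->H->L->C->refl->F->L'->E->R'->F->plug->F
Char 4 ('E'): step: R->0, L->1 (L advanced); E->plug->B->R->F->L->D->refl->G->L'->C->R'->H->plug->G
Char 5 ('A'): step: R->1, L=1; A->plug->A->R->E->L->C->refl->F->L'->B->R'->G->plug->H
Char 6 ('A'): step: R->2, L=1; A->plug->A->R->H->L->H->refl->A->L'->A->R'->F->plug->F
Char 7 ('E'): step: R->3, L=1; E->plug->B->R->A->L->A->refl->H->L'->H->R'->E->plug->B
Char 8 ('G'): step: R->4, L=1; G->plug->H->R->A->L->A->refl->H->L'->H->R'->A->plug->A
Char 9 ('B'): step: R->5, L=1; B->plug->E->R->A->L->A->refl->H->L'->H->R'->G->plug->H

H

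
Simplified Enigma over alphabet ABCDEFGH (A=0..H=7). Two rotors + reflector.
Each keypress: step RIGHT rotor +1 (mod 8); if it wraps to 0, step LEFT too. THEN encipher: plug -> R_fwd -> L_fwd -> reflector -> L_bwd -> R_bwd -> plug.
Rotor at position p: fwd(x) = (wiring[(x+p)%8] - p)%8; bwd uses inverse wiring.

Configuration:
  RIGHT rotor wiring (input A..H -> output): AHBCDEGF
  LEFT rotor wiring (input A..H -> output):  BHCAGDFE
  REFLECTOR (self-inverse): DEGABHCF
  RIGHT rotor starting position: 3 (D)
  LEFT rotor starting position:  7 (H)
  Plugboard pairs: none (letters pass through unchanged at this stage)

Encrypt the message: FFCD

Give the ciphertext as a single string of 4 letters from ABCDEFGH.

Char 1 ('F'): step: R->4, L=7; F->plug->F->R->D->L->D->refl->A->L'->C->R'->C->plug->C
Char 2 ('F'): step: R->5, L=7; F->plug->F->R->E->L->B->refl->E->L'->G->R'->H->plug->H
Char 3 ('C'): step: R->6, L=7; C->plug->C->R->C->L->A->refl->D->L'->D->R'->E->plug->E
Char 4 ('D'): step: R->7, L=7; D->plug->D->R->C->L->A->refl->D->L'->D->R'->E->plug->E

Answer: CHEE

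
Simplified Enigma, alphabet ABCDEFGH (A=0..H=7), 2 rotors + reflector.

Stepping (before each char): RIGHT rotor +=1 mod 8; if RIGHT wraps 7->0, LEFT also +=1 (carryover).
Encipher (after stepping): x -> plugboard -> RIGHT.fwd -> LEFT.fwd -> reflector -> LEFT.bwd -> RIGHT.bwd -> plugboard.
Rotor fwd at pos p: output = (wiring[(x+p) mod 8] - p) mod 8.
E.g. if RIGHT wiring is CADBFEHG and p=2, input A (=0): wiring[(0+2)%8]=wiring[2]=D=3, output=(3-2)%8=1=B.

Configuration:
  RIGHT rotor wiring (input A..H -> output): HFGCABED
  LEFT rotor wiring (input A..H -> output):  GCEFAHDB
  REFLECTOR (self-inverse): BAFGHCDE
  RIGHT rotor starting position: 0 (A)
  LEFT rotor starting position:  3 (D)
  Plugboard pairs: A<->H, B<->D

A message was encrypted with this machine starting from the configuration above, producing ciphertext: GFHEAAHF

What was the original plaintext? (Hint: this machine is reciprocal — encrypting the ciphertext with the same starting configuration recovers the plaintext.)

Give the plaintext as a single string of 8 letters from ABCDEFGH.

Char 1 ('G'): step: R->1, L=3; G->plug->G->R->C->L->E->refl->H->L'->G->R'->H->plug->A
Char 2 ('F'): step: R->2, L=3; F->plug->F->R->B->L->F->refl->C->L'->A->R'->B->plug->D
Char 3 ('H'): step: R->3, L=3; H->plug->A->R->H->L->B->refl->A->L'->D->R'->H->plug->A
Char 4 ('E'): step: R->4, L=3; E->plug->E->R->D->L->A->refl->B->L'->H->R'->D->plug->B
Char 5 ('A'): step: R->5, L=3; A->plug->H->R->D->L->A->refl->B->L'->H->R'->B->plug->D
Char 6 ('A'): step: R->6, L=3; A->plug->H->R->D->L->A->refl->B->L'->H->R'->D->plug->B
Char 7 ('H'): step: R->7, L=3; H->plug->A->R->E->L->G->refl->D->L'->F->R'->H->plug->A
Char 8 ('F'): step: R->0, L->4 (L advanced); F->plug->F->R->B->L->D->refl->G->L'->F->R'->B->plug->D

Answer: ADABDBAD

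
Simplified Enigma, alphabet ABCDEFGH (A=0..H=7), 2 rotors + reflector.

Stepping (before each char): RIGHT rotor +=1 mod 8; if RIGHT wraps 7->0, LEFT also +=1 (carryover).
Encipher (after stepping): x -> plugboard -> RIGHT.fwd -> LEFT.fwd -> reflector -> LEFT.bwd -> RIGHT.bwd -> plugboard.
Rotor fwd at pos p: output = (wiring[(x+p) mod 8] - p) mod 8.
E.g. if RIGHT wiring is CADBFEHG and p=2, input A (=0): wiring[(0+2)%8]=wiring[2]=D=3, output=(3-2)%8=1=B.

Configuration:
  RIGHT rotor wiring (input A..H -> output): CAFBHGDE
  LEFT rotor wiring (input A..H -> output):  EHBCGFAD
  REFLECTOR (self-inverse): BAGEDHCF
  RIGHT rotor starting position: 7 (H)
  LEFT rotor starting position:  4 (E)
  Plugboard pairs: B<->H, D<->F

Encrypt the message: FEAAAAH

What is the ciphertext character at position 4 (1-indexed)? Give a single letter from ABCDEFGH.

Char 1 ('F'): step: R->0, L->5 (L advanced); F->plug->D->R->B->L->D->refl->E->L'->F->R'->C->plug->C
Char 2 ('E'): step: R->1, L=5; E->plug->E->R->F->L->E->refl->D->L'->B->R'->H->plug->B
Char 3 ('A'): step: R->2, L=5; A->plug->A->R->D->L->H->refl->F->L'->G->R'->H->plug->B
Char 4 ('A'): step: R->3, L=5; A->plug->A->R->G->L->F->refl->H->L'->D->R'->C->plug->C

C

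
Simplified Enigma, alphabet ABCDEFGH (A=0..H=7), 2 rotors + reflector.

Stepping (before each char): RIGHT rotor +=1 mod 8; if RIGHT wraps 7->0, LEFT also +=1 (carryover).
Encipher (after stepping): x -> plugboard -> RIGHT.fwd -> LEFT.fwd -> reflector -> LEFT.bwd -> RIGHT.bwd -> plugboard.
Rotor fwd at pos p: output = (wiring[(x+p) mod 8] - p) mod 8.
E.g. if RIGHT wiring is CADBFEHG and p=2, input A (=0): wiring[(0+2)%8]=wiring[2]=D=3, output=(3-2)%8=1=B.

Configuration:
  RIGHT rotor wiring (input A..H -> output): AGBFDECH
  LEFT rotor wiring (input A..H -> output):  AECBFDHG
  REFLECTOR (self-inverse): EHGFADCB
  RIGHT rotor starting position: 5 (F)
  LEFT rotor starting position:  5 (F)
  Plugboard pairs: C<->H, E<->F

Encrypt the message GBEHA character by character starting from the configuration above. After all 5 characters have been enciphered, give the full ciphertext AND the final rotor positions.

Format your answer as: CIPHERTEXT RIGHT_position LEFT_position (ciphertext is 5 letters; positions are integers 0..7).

Answer: FAHEE 2 6

Derivation:
Char 1 ('G'): step: R->6, L=5; G->plug->G->R->F->L->F->refl->D->L'->D->R'->E->plug->F
Char 2 ('B'): step: R->7, L=5; B->plug->B->R->B->L->C->refl->G->L'->A->R'->A->plug->A
Char 3 ('E'): step: R->0, L->6 (L advanced); E->plug->F->R->E->L->E->refl->A->L'->B->R'->C->plug->H
Char 4 ('H'): step: R->1, L=6; H->plug->C->R->E->L->E->refl->A->L'->B->R'->F->plug->E
Char 5 ('A'): step: R->2, L=6; A->plug->A->R->H->L->F->refl->D->L'->F->R'->F->plug->E
Final: ciphertext=FAHEE, RIGHT=2, LEFT=6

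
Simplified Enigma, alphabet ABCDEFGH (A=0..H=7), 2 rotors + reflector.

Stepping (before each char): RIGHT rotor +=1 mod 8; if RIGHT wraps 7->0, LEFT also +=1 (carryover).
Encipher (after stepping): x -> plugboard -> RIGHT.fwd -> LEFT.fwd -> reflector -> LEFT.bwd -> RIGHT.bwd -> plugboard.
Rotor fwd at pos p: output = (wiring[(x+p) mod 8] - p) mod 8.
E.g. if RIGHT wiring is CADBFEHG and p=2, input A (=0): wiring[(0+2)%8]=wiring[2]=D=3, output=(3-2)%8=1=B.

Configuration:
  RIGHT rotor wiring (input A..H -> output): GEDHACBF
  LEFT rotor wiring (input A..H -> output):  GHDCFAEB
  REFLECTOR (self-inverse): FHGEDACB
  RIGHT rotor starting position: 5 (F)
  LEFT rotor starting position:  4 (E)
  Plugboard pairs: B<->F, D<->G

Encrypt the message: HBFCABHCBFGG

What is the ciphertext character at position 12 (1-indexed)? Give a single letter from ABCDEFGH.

Char 1 ('H'): step: R->6, L=4; H->plug->H->R->E->L->C->refl->G->L'->H->R'->B->plug->F
Char 2 ('B'): step: R->7, L=4; B->plug->F->R->B->L->E->refl->D->L'->F->R'->C->plug->C
Char 3 ('F'): step: R->0, L->5 (L advanced); F->plug->B->R->E->L->C->refl->G->L'->F->R'->H->plug->H
Char 4 ('C'): step: R->1, L=5; C->plug->C->R->G->L->F->refl->A->L'->H->R'->D->plug->G
Char 5 ('A'): step: R->2, L=5; A->plug->A->R->B->L->H->refl->B->L'->D->R'->F->plug->B
Char 6 ('B'): step: R->3, L=5; B->plug->F->R->D->L->B->refl->H->L'->B->R'->G->plug->D
Char 7 ('H'): step: R->4, L=5; H->plug->H->R->D->L->B->refl->H->L'->B->R'->D->plug->G
Char 8 ('C'): step: R->5, L=5; C->plug->C->R->A->L->D->refl->E->L'->C->R'->G->plug->D
Char 9 ('B'): step: R->6, L=5; B->plug->F->R->B->L->H->refl->B->L'->D->R'->A->plug->A
Char 10 ('F'): step: R->7, L=5; F->plug->B->R->H->L->A->refl->F->L'->G->R'->A->plug->A
Char 11 ('G'): step: R->0, L->6 (L advanced); G->plug->D->R->H->L->C->refl->G->L'->A->R'->E->plug->E
Char 12 ('G'): step: R->1, L=6; G->plug->D->R->H->L->C->refl->G->L'->A->R'->F->plug->B

B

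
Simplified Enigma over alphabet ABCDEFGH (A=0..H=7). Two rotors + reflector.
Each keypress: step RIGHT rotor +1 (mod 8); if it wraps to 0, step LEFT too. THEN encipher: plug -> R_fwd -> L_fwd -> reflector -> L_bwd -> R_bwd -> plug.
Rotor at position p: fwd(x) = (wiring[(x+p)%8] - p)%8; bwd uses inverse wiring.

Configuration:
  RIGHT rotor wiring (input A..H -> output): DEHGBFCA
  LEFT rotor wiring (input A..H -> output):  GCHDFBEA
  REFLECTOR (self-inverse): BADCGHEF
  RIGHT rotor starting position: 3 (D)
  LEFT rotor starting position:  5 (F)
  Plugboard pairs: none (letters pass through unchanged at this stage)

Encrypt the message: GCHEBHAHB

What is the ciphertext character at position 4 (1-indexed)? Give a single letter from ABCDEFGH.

Char 1 ('G'): step: R->4, L=5; G->plug->G->R->D->L->B->refl->A->L'->H->R'->E->plug->E
Char 2 ('C'): step: R->5, L=5; C->plug->C->R->D->L->B->refl->A->L'->H->R'->E->plug->E
Char 3 ('H'): step: R->6, L=5; H->plug->H->R->H->L->A->refl->B->L'->D->R'->G->plug->G
Char 4 ('E'): step: R->7, L=5; E->plug->E->R->H->L->A->refl->B->L'->D->R'->H->plug->H

H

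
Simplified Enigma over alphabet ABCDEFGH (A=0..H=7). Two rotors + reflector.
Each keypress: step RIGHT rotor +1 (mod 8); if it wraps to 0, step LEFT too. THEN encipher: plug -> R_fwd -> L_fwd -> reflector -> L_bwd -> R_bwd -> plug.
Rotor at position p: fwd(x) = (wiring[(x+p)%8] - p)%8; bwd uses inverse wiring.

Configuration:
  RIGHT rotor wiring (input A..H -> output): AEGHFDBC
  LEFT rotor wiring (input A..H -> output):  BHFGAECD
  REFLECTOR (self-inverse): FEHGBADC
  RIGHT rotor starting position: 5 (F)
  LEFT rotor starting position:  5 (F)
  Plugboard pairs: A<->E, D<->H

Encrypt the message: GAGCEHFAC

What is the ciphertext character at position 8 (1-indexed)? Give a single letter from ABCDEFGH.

Char 1 ('G'): step: R->6, L=5; G->plug->G->R->H->L->D->refl->G->L'->C->R'->C->plug->C
Char 2 ('A'): step: R->7, L=5; A->plug->E->R->A->L->H->refl->C->L'->E->R'->G->plug->G
Char 3 ('G'): step: R->0, L->6 (L advanced); G->plug->G->R->B->L->F->refl->A->L'->F->R'->E->plug->A
Char 4 ('C'): step: R->1, L=6; C->plug->C->R->G->L->C->refl->H->L'->E->R'->D->plug->H
Char 5 ('E'): step: R->2, L=6; E->plug->A->R->E->L->H->refl->C->L'->G->R'->G->plug->G
Char 6 ('H'): step: R->3, L=6; H->plug->D->R->G->L->C->refl->H->L'->E->R'->A->plug->E
Char 7 ('F'): step: R->4, L=6; F->plug->F->R->A->L->E->refl->B->L'->D->R'->H->plug->D
Char 8 ('A'): step: R->5, L=6; A->plug->E->R->H->L->G->refl->D->L'->C->R'->G->plug->G

G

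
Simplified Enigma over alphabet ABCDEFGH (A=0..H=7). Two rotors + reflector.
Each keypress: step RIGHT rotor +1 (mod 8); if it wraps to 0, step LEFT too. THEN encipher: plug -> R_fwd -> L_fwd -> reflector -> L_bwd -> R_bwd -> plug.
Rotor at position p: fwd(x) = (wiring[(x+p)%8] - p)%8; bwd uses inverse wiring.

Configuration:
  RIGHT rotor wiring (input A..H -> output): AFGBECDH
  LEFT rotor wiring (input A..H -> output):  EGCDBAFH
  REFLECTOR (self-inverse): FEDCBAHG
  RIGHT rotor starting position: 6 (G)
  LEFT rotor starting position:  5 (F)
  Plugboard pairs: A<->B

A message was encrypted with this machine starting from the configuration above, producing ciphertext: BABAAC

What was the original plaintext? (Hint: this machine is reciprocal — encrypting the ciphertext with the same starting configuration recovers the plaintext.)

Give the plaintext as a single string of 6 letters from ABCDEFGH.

Answer: EGEGEA

Derivation:
Char 1 ('B'): step: R->7, L=5; B->plug->A->R->A->L->D->refl->C->L'->C->R'->E->plug->E
Char 2 ('A'): step: R->0, L->6 (L advanced); A->plug->B->R->F->L->F->refl->A->L'->D->R'->G->plug->G
Char 3 ('B'): step: R->1, L=6; B->plug->A->R->E->L->E->refl->B->L'->B->R'->E->plug->E
Char 4 ('A'): step: R->2, L=6; A->plug->B->R->H->L->C->refl->D->L'->G->R'->G->plug->G
Char 5 ('A'): step: R->3, L=6; A->plug->B->R->B->L->B->refl->E->L'->E->R'->E->plug->E
Char 6 ('C'): step: R->4, L=6; C->plug->C->R->H->L->C->refl->D->L'->G->R'->B->plug->A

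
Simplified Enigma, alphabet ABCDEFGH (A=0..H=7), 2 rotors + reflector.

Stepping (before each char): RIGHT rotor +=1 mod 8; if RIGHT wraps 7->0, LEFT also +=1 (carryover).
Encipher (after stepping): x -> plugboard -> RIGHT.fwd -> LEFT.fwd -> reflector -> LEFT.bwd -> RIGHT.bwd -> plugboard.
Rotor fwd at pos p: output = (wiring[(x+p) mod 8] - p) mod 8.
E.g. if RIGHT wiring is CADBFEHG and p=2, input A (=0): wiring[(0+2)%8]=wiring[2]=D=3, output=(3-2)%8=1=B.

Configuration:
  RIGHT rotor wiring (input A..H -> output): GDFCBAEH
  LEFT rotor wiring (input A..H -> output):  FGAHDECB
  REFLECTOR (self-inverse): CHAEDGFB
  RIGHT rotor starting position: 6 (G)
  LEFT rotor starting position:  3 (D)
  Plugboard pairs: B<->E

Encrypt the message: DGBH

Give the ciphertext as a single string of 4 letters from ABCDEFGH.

Char 1 ('D'): step: R->7, L=3; D->plug->D->R->G->L->D->refl->E->L'->A->R'->A->plug->A
Char 2 ('G'): step: R->0, L->4 (L advanced); G->plug->G->R->E->L->B->refl->H->L'->A->R'->F->plug->F
Char 3 ('B'): step: R->1, L=4; B->plug->E->R->H->L->D->refl->E->L'->G->R'->G->plug->G
Char 4 ('H'): step: R->2, L=4; H->plug->H->R->B->L->A->refl->C->L'->F->R'->F->plug->F

Answer: AFGF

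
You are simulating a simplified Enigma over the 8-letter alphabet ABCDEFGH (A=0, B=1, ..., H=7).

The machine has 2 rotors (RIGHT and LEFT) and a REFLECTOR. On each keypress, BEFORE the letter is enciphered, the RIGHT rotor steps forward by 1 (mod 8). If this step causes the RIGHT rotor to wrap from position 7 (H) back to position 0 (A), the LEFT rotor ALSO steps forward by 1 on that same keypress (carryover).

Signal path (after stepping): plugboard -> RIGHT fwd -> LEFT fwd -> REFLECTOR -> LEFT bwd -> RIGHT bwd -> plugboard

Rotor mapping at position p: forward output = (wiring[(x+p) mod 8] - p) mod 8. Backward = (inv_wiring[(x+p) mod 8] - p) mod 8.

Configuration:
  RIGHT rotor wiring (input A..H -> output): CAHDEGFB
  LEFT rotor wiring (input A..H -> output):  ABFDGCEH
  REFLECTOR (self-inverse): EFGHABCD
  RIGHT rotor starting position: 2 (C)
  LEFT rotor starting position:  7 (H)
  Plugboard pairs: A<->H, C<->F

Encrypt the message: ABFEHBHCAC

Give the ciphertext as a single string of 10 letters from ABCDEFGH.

Char 1 ('A'): step: R->3, L=7; A->plug->H->R->E->L->E->refl->A->L'->A->R'->A->plug->H
Char 2 ('B'): step: R->4, L=7; B->plug->B->R->C->L->C->refl->G->L'->D->R'->G->plug->G
Char 3 ('F'): step: R->5, L=7; F->plug->C->R->E->L->E->refl->A->L'->A->R'->B->plug->B
Char 4 ('E'): step: R->6, L=7; E->plug->E->R->B->L->B->refl->F->L'->H->R'->A->plug->H
Char 5 ('H'): step: R->7, L=7; H->plug->A->R->C->L->C->refl->G->L'->D->R'->B->plug->B
Char 6 ('B'): step: R->0, L->0 (L advanced); B->plug->B->R->A->L->A->refl->E->L'->G->R'->F->plug->C
Char 7 ('H'): step: R->1, L=0; H->plug->A->R->H->L->H->refl->D->L'->D->R'->D->plug->D
Char 8 ('C'): step: R->2, L=0; C->plug->F->R->H->L->H->refl->D->L'->D->R'->E->plug->E
Char 9 ('A'): step: R->3, L=0; A->plug->H->R->E->L->G->refl->C->L'->F->R'->G->plug->G
Char 10 ('C'): step: R->4, L=0; C->plug->F->R->E->L->G->refl->C->L'->F->R'->D->plug->D

Answer: HGBHBCDEGD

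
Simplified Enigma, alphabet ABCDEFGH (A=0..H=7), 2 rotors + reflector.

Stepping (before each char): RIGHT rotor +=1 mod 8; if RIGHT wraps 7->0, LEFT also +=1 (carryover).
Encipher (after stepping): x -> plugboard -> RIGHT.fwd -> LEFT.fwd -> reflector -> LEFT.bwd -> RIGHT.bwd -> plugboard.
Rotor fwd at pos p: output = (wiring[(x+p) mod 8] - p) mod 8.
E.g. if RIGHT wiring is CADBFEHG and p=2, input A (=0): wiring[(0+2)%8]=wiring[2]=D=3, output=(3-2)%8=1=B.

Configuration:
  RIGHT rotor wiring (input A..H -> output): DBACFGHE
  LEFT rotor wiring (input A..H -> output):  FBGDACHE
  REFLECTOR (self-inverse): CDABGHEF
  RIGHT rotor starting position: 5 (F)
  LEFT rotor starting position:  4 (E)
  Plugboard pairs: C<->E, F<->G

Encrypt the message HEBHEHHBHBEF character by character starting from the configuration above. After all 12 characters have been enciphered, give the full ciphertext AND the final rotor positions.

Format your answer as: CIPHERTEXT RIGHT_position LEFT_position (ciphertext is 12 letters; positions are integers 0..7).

Answer: ABAAFAFHCGAA 1 6

Derivation:
Char 1 ('H'): step: R->6, L=4; H->plug->H->R->A->L->E->refl->G->L'->B->R'->A->plug->A
Char 2 ('E'): step: R->7, L=4; E->plug->C->R->C->L->D->refl->B->L'->E->R'->B->plug->B
Char 3 ('B'): step: R->0, L->5 (L advanced); B->plug->B->R->B->L->C->refl->A->L'->D->R'->A->plug->A
Char 4 ('H'): step: R->1, L=5; H->plug->H->R->C->L->H->refl->F->L'->A->R'->A->plug->A
Char 5 ('E'): step: R->2, L=5; E->plug->C->R->D->L->A->refl->C->L'->B->R'->G->plug->F
Char 6 ('H'): step: R->3, L=5; H->plug->H->R->F->L->B->refl->D->L'->H->R'->A->plug->A
Char 7 ('H'): step: R->4, L=5; H->plug->H->R->G->L->G->refl->E->L'->E->R'->G->plug->F
Char 8 ('B'): step: R->5, L=5; B->plug->B->R->C->L->H->refl->F->L'->A->R'->H->plug->H
Char 9 ('H'): step: R->6, L=5; H->plug->H->R->A->L->F->refl->H->L'->C->R'->E->plug->C
Char 10 ('B'): step: R->7, L=5; B->plug->B->R->E->L->E->refl->G->L'->G->R'->F->plug->G
Char 11 ('E'): step: R->0, L->6 (L advanced); E->plug->C->R->A->L->B->refl->D->L'->D->R'->A->plug->A
Char 12 ('F'): step: R->1, L=6; F->plug->G->R->D->L->D->refl->B->L'->A->R'->A->plug->A
Final: ciphertext=ABAAFAFHCGAA, RIGHT=1, LEFT=6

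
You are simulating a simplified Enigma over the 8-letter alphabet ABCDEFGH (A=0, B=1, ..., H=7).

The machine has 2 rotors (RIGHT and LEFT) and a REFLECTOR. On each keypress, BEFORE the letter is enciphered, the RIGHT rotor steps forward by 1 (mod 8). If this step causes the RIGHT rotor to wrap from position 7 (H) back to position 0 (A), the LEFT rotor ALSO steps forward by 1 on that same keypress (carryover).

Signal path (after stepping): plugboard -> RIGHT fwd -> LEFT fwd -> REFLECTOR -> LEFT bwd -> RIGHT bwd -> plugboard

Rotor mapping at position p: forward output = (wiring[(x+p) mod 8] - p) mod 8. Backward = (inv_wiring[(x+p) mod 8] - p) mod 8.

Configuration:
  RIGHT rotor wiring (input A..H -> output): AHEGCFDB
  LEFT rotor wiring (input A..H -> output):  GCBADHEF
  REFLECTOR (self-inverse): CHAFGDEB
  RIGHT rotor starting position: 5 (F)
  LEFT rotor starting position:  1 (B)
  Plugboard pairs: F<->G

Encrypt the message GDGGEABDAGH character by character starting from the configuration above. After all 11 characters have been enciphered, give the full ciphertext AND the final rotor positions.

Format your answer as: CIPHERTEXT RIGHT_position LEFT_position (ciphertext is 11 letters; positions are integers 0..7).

Char 1 ('G'): step: R->6, L=1; G->plug->F->R->A->L->B->refl->H->L'->C->R'->C->plug->C
Char 2 ('D'): step: R->7, L=1; D->plug->D->R->F->L->D->refl->F->L'->H->R'->E->plug->E
Char 3 ('G'): step: R->0, L->2 (L advanced); G->plug->F->R->F->L->D->refl->F->L'->D->R'->G->plug->F
Char 4 ('G'): step: R->1, L=2; G->plug->F->R->C->L->B->refl->H->L'->A->R'->G->plug->F
Char 5 ('E'): step: R->2, L=2; E->plug->E->R->B->L->G->refl->E->L'->G->R'->G->plug->F
Char 6 ('A'): step: R->3, L=2; A->plug->A->R->D->L->F->refl->D->L'->F->R'->F->plug->G
Char 7 ('B'): step: R->4, L=2; B->plug->B->R->B->L->G->refl->E->L'->G->R'->A->plug->A
Char 8 ('D'): step: R->5, L=2; D->plug->D->R->D->L->F->refl->D->L'->F->R'->H->plug->H
Char 9 ('A'): step: R->6, L=2; A->plug->A->R->F->L->D->refl->F->L'->D->R'->B->plug->B
Char 10 ('G'): step: R->7, L=2; G->plug->F->R->D->L->F->refl->D->L'->F->R'->D->plug->D
Char 11 ('H'): step: R->0, L->3 (L advanced); H->plug->H->R->B->L->A->refl->C->L'->E->R'->C->plug->C
Final: ciphertext=CEFFFGAHBDC, RIGHT=0, LEFT=3

Answer: CEFFFGAHBDC 0 3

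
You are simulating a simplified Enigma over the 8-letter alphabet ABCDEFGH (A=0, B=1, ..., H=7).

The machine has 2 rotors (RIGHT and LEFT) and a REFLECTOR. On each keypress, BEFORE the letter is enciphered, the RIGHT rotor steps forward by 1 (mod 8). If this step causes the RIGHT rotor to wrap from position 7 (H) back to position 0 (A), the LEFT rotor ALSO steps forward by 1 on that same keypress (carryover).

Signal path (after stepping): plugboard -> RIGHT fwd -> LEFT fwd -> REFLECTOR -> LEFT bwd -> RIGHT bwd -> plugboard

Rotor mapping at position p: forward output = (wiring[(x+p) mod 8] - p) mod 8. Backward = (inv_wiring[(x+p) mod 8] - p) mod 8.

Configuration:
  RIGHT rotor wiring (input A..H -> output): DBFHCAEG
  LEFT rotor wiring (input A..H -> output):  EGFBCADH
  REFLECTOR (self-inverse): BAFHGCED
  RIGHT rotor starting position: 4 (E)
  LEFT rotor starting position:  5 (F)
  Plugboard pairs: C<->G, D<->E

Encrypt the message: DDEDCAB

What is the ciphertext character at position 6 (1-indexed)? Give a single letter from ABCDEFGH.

Char 1 ('D'): step: R->5, L=5; D->plug->E->R->E->L->B->refl->A->L'->F->R'->H->plug->H
Char 2 ('D'): step: R->6, L=5; D->plug->E->R->H->L->F->refl->C->L'->C->R'->H->plug->H
Char 3 ('E'): step: R->7, L=5; E->plug->D->R->G->L->E->refl->G->L'->B->R'->G->plug->C
Char 4 ('D'): step: R->0, L->6 (L advanced); D->plug->E->R->C->L->G->refl->E->L'->G->R'->H->plug->H
Char 5 ('C'): step: R->1, L=6; C->plug->G->R->F->L->D->refl->H->L'->E->R'->B->plug->B
Char 6 ('A'): step: R->2, L=6; A->plug->A->R->D->L->A->refl->B->L'->B->R'->G->plug->C

C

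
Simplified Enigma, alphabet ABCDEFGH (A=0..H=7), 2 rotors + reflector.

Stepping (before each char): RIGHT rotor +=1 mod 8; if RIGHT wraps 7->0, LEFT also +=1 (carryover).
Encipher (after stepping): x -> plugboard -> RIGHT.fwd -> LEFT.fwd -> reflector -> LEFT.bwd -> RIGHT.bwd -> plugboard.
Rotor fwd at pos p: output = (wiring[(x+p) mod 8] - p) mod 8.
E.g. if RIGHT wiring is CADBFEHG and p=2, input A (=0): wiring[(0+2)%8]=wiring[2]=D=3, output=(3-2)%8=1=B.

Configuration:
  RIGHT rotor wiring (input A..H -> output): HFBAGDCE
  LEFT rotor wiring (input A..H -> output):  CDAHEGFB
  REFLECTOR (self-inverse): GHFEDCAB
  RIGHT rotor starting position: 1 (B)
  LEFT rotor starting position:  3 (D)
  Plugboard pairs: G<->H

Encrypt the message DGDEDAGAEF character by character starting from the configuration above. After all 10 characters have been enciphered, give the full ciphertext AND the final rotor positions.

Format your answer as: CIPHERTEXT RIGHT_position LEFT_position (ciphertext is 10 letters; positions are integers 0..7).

Char 1 ('D'): step: R->2, L=3; D->plug->D->R->B->L->B->refl->H->L'->F->R'->G->plug->H
Char 2 ('G'): step: R->3, L=3; G->plug->H->R->G->L->A->refl->G->L'->E->R'->F->plug->F
Char 3 ('D'): step: R->4, L=3; D->plug->D->R->A->L->E->refl->D->L'->C->R'->A->plug->A
Char 4 ('E'): step: R->5, L=3; E->plug->E->R->A->L->E->refl->D->L'->C->R'->D->plug->D
Char 5 ('D'): step: R->6, L=3; D->plug->D->R->H->L->F->refl->C->L'->D->R'->E->plug->E
Char 6 ('A'): step: R->7, L=3; A->plug->A->R->F->L->H->refl->B->L'->B->R'->E->plug->E
Char 7 ('G'): step: R->0, L->4 (L advanced); G->plug->H->R->E->L->G->refl->A->L'->A->R'->D->plug->D
Char 8 ('A'): step: R->1, L=4; A->plug->A->R->E->L->G->refl->A->L'->A->R'->B->plug->B
Char 9 ('E'): step: R->2, L=4; E->plug->E->R->A->L->A->refl->G->L'->E->R'->C->plug->C
Char 10 ('F'): step: R->3, L=4; F->plug->F->R->E->L->G->refl->A->L'->A->R'->C->plug->C
Final: ciphertext=HFADEEDBCC, RIGHT=3, LEFT=4

Answer: HFADEEDBCC 3 4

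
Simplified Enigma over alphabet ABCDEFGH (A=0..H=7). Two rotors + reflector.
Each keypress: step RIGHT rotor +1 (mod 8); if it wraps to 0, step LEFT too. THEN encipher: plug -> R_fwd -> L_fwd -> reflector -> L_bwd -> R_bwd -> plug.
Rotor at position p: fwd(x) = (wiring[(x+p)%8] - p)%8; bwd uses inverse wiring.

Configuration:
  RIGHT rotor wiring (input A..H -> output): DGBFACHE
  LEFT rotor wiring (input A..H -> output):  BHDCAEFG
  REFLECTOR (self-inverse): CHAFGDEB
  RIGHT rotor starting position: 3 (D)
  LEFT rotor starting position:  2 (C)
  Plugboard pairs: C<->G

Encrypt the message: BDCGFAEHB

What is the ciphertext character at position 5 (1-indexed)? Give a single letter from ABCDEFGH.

Char 1 ('B'): step: R->4, L=2; B->plug->B->R->G->L->H->refl->B->L'->A->R'->D->plug->D
Char 2 ('D'): step: R->5, L=2; D->plug->D->R->G->L->H->refl->B->L'->A->R'->G->plug->C
Char 3 ('C'): step: R->6, L=2; C->plug->G->R->C->L->G->refl->E->L'->F->R'->C->plug->G
Char 4 ('G'): step: R->7, L=2; G->plug->C->R->H->L->F->refl->D->L'->E->R'->B->plug->B
Char 5 ('F'): step: R->0, L->3 (L advanced); F->plug->F->R->C->L->B->refl->H->L'->A->R'->E->plug->E

E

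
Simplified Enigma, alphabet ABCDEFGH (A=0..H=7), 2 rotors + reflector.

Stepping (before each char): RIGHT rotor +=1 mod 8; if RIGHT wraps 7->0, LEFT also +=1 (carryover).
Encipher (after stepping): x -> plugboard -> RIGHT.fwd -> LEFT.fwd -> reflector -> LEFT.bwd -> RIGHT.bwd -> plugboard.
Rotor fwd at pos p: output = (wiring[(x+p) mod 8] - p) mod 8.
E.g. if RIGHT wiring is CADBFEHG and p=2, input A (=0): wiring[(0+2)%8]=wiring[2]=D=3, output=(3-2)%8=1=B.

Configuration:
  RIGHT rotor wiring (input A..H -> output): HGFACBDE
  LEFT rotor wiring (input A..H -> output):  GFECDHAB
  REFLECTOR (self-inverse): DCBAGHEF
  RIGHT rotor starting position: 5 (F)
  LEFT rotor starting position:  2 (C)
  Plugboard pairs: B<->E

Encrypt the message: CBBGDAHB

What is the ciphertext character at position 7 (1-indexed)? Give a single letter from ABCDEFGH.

Char 1 ('C'): step: R->6, L=2; C->plug->C->R->B->L->A->refl->D->L'->H->R'->E->plug->B
Char 2 ('B'): step: R->7, L=2; B->plug->E->R->B->L->A->refl->D->L'->H->R'->C->plug->C
Char 3 ('B'): step: R->0, L->3 (L advanced); B->plug->E->R->C->L->E->refl->G->L'->E->R'->H->plug->H
Char 4 ('G'): step: R->1, L=3; G->plug->G->R->D->L->F->refl->H->L'->A->R'->E->plug->B
Char 5 ('D'): step: R->2, L=3; D->plug->D->R->H->L->B->refl->C->L'->G->R'->B->plug->E
Char 6 ('A'): step: R->3, L=3; A->plug->A->R->F->L->D->refl->A->L'->B->R'->E->plug->B
Char 7 ('H'): step: R->4, L=3; H->plug->H->R->E->L->G->refl->E->L'->C->R'->F->plug->F

F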